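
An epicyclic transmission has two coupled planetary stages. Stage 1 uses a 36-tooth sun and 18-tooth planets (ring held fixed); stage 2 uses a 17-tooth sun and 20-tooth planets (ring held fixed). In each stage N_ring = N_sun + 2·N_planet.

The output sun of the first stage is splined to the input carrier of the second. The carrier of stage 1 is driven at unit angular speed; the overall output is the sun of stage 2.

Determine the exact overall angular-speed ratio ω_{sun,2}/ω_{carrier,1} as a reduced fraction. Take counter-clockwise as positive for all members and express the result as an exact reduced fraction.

222/17

Stage 1: N_ring = 36 + 2·18 = 72
Stage 1: 36(ω_s−ω_c) = −72(ω_r−ω_c),  ω_r=0, ω_c=1
Stage 1: ω_s = 1 − (72/36)(0−1) = 3
  ⇒ ω_s¹/ω_c¹ = 3
Stage 2: N_ring = 17 + 2·20 = 57
Stage 2: 17(ω_s−ω_c) = −57(ω_r−ω_c),  ω_r=0, ω_c=1
Stage 2: ω_s = 1 − (57/17)(0−1) = 74/17
  ⇒ ω_s²/ω_c² = 74/17
Coupling ω_c² = ω_s¹ ⇒ overall = 3 × 74/17 = 222/17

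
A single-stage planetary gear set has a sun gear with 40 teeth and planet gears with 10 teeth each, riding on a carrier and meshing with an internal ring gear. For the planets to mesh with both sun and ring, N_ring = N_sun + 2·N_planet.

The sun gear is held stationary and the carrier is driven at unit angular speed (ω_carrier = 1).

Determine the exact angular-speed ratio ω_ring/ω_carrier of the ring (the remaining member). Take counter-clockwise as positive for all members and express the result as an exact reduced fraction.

5/3

N_ring = 40 + 2·10 = 60
40(ω_s−ω_c) = −60(ω_r−ω_c),  ω_s=0, ω_c=1
ω_r = 1 − (40/60)(0−1) = 5/3
ω_r/ω_c = 5/3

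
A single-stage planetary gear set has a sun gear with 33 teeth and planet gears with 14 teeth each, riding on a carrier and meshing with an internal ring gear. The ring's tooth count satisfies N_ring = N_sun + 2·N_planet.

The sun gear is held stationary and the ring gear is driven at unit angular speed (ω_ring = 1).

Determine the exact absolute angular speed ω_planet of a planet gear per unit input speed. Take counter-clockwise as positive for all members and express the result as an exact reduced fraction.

N_ring = 33 + 2·14 = 61
33(ω_s−ω_c) = −61(ω_r−ω_c),  ω_s=0, ω_r=1
33(0−ω_c) = −61(1−ω_c)  ⇒  94ω_c = 61  ⇒  ω_c = 61/94
sun–planet: 33·(0−61/94) = −14·(ω_p−ω_c)  ⇒  ω_p−ω_c = −(33/14)·(-61/94) = 2013/1316
ω_p = 61/94 + 2013/1316 = 61/28

61/28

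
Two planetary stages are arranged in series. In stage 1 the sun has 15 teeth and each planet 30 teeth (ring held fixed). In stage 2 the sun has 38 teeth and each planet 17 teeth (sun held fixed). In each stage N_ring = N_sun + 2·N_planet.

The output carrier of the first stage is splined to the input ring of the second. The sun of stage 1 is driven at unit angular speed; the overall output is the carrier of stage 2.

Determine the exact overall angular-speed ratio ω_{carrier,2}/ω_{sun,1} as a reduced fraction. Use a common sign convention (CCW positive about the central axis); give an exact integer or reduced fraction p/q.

Stage 1: N_ring = 15 + 2·30 = 75
Stage 1: 15(ω_s−ω_c) = −75(ω_r−ω_c),  ω_r=0, ω_s=1
Stage 1: 15(1−ω_c) = −75(0−ω_c)  ⇒  90ω_c = 15  ⇒  ω_c = 1/6
  ⇒ ω_c¹/ω_s¹ = 1/6
Stage 2: N_ring = 38 + 2·17 = 72
Stage 2: 38(ω_s−ω_c) = −72(ω_r−ω_c),  ω_s=0, ω_r=1
Stage 2: 38(0−ω_c) = −72(1−ω_c)  ⇒  110ω_c = 72  ⇒  ω_c = 36/55
  ⇒ ω_c²/ω_r² = 36/55
Coupling ω_r² = ω_c¹ ⇒ overall = 1/6 × 36/55 = 6/55

6/55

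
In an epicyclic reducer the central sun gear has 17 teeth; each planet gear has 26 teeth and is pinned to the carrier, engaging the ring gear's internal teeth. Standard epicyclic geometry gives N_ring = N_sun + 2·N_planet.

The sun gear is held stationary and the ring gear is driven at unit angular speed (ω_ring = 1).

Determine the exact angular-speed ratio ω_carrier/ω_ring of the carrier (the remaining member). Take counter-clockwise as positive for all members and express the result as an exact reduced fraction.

N_ring = 17 + 2·26 = 69
17(ω_s−ω_c) = −69(ω_r−ω_c),  ω_s=0, ω_r=1
17(0−ω_c) = −69(1−ω_c)  ⇒  86ω_c = 69  ⇒  ω_c = 69/86
ω_c/ω_r = 69/86

69/86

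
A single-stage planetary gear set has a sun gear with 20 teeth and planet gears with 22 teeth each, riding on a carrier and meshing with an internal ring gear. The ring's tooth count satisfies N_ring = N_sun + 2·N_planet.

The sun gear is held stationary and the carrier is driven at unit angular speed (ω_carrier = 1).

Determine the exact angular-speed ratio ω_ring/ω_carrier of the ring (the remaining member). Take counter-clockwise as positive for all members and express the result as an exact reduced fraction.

N_ring = 20 + 2·22 = 64
20(ω_s−ω_c) = −64(ω_r−ω_c),  ω_s=0, ω_c=1
ω_r = 1 − (20/64)(0−1) = 21/16
ω_r/ω_c = 21/16

21/16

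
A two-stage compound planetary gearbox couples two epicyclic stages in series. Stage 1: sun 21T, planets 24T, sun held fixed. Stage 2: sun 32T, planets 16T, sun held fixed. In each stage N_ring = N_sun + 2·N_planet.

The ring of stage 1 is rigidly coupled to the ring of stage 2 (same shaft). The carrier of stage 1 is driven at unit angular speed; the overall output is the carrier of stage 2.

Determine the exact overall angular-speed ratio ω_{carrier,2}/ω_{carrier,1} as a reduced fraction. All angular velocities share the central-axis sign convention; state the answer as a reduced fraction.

20/23

Stage 1: N_ring = 21 + 2·24 = 69
Stage 1: 21(ω_s−ω_c) = −69(ω_r−ω_c),  ω_s=0, ω_c=1
Stage 1: ω_r = 1 − (21/69)(0−1) = 30/23
  ⇒ ω_r¹/ω_c¹ = 30/23
Stage 2: N_ring = 32 + 2·16 = 64
Stage 2: 32(ω_s−ω_c) = −64(ω_r−ω_c),  ω_s=0, ω_r=1
Stage 2: 32(0−ω_c) = −64(1−ω_c)  ⇒  96ω_c = 64  ⇒  ω_c = 2/3
  ⇒ ω_c²/ω_r² = 2/3
Coupling ω_r² = ω_r¹ ⇒ overall = 30/23 × 2/3 = 20/23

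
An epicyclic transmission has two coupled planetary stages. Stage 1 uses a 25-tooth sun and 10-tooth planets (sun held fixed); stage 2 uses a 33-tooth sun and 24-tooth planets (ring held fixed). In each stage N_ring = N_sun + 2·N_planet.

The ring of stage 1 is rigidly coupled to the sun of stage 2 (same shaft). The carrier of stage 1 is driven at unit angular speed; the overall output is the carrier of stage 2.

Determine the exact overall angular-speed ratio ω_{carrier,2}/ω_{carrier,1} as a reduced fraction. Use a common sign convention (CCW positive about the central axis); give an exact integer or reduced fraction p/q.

Stage 1: N_ring = 25 + 2·10 = 45
Stage 1: 25(ω_s−ω_c) = −45(ω_r−ω_c),  ω_s=0, ω_c=1
Stage 1: ω_r = 1 − (25/45)(0−1) = 14/9
  ⇒ ω_r¹/ω_c¹ = 14/9
Stage 2: N_ring = 33 + 2·24 = 81
Stage 2: 33(ω_s−ω_c) = −81(ω_r−ω_c),  ω_r=0, ω_s=1
Stage 2: 33(1−ω_c) = −81(0−ω_c)  ⇒  114ω_c = 33  ⇒  ω_c = 11/38
  ⇒ ω_c²/ω_s² = 11/38
Coupling ω_s² = ω_r¹ ⇒ overall = 14/9 × 11/38 = 77/171

77/171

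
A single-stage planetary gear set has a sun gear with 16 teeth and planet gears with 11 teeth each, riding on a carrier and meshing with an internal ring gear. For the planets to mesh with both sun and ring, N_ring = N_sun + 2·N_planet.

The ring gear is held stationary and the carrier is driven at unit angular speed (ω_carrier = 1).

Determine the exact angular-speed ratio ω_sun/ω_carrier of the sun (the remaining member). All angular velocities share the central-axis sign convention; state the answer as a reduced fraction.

N_ring = 16 + 2·11 = 38
16(ω_s−ω_c) = −38(ω_r−ω_c),  ω_r=0, ω_c=1
ω_s = 1 − (38/16)(0−1) = 27/8
ω_s/ω_c = 27/8

27/8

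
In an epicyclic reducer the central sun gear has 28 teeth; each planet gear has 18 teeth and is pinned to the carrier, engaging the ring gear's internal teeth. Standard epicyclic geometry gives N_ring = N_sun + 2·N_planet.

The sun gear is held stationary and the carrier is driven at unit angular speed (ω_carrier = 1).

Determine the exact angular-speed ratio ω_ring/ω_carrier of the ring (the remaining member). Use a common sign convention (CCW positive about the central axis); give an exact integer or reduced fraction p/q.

23/16

N_ring = 28 + 2·18 = 64
28(ω_s−ω_c) = −64(ω_r−ω_c),  ω_s=0, ω_c=1
ω_r = 1 − (28/64)(0−1) = 23/16
ω_r/ω_c = 23/16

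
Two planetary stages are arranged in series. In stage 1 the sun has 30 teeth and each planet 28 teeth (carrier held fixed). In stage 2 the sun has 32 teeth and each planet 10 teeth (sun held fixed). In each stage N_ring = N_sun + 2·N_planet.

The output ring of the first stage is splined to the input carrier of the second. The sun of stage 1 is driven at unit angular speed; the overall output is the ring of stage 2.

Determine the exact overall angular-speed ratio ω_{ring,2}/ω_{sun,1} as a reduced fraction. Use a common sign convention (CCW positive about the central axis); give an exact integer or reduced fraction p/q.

-315/559

Stage 1: N_ring = 30 + 2·28 = 86
Stage 1: 30(ω_s−ω_c) = −86(ω_r−ω_c),  ω_c=0, ω_s=1
Stage 1: ω_r = 0 − (30/86)(1−0) = -15/43
  ⇒ ω_r¹/ω_s¹ = -15/43
Stage 2: N_ring = 32 + 2·10 = 52
Stage 2: 32(ω_s−ω_c) = −52(ω_r−ω_c),  ω_s=0, ω_c=1
Stage 2: ω_r = 1 − (32/52)(0−1) = 21/13
  ⇒ ω_r²/ω_c² = 21/13
Coupling ω_c² = ω_r¹ ⇒ overall = -15/43 × 21/13 = -315/559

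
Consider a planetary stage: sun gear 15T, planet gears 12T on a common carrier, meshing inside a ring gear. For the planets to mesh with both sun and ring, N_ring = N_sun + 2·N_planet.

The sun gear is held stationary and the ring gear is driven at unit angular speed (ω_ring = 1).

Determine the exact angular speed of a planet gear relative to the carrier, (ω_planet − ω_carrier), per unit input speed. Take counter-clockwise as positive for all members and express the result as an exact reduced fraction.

65/72

N_ring = 15 + 2·12 = 39
15(ω_s−ω_c) = −39(ω_r−ω_c),  ω_s=0, ω_r=1
15(0−ω_c) = −39(1−ω_c)  ⇒  54ω_c = 39  ⇒  ω_c = 13/18
sun–planet: 15·(0−13/18) = −12·(ω_p−ω_c)  ⇒  ω_p−ω_c = −(15/12)·(-13/18) = 65/72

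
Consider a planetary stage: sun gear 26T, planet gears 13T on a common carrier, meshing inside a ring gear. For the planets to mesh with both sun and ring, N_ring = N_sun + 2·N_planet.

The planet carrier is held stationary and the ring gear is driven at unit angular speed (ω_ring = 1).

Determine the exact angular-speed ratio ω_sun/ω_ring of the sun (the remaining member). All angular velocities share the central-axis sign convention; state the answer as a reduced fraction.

-2

N_ring = 26 + 2·13 = 52
26(ω_s−ω_c) = −52(ω_r−ω_c),  ω_c=0, ω_r=1
ω_s = 0 − (52/26)(1−0) = -2
ω_s/ω_r = -2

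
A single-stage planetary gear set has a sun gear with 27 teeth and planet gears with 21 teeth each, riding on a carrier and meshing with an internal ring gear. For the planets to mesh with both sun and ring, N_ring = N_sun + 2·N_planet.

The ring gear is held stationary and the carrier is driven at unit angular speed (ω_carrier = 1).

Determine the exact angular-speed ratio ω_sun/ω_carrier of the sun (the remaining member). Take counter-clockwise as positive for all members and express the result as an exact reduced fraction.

N_ring = 27 + 2·21 = 69
27(ω_s−ω_c) = −69(ω_r−ω_c),  ω_r=0, ω_c=1
ω_s = 1 − (69/27)(0−1) = 32/9
ω_s/ω_c = 32/9

32/9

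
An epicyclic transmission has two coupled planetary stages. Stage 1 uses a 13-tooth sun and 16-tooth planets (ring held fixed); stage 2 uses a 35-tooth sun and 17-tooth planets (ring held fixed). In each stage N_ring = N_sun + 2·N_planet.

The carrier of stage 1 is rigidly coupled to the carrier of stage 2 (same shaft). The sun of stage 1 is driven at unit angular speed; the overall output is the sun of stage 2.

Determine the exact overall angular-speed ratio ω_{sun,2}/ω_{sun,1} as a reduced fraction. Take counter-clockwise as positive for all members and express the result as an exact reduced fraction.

676/1015

Stage 1: N_ring = 13 + 2·16 = 45
Stage 1: 13(ω_s−ω_c) = −45(ω_r−ω_c),  ω_r=0, ω_s=1
Stage 1: 13(1−ω_c) = −45(0−ω_c)  ⇒  58ω_c = 13  ⇒  ω_c = 13/58
  ⇒ ω_c¹/ω_s¹ = 13/58
Stage 2: N_ring = 35 + 2·17 = 69
Stage 2: 35(ω_s−ω_c) = −69(ω_r−ω_c),  ω_r=0, ω_c=1
Stage 2: ω_s = 1 − (69/35)(0−1) = 104/35
  ⇒ ω_s²/ω_c² = 104/35
Coupling ω_c² = ω_c¹ ⇒ overall = 13/58 × 104/35 = 676/1015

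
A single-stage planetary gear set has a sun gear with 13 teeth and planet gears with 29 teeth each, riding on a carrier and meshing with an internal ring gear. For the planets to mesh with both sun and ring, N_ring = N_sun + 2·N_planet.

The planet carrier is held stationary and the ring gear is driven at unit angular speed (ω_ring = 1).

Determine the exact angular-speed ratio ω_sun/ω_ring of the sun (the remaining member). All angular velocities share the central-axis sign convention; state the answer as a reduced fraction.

-71/13

N_ring = 13 + 2·29 = 71
13(ω_s−ω_c) = −71(ω_r−ω_c),  ω_c=0, ω_r=1
ω_s = 0 − (71/13)(1−0) = -71/13
ω_s/ω_r = -71/13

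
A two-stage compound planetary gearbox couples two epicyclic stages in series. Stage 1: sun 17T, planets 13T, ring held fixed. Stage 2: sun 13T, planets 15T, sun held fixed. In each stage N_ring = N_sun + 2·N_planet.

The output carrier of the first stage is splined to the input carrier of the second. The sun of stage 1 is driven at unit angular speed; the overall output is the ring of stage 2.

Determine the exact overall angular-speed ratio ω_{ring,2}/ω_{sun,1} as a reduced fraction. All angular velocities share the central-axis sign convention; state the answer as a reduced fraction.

238/645

Stage 1: N_ring = 17 + 2·13 = 43
Stage 1: 17(ω_s−ω_c) = −43(ω_r−ω_c),  ω_r=0, ω_s=1
Stage 1: 17(1−ω_c) = −43(0−ω_c)  ⇒  60ω_c = 17  ⇒  ω_c = 17/60
  ⇒ ω_c¹/ω_s¹ = 17/60
Stage 2: N_ring = 13 + 2·15 = 43
Stage 2: 13(ω_s−ω_c) = −43(ω_r−ω_c),  ω_s=0, ω_c=1
Stage 2: ω_r = 1 − (13/43)(0−1) = 56/43
  ⇒ ω_r²/ω_c² = 56/43
Coupling ω_c² = ω_c¹ ⇒ overall = 17/60 × 56/43 = 238/645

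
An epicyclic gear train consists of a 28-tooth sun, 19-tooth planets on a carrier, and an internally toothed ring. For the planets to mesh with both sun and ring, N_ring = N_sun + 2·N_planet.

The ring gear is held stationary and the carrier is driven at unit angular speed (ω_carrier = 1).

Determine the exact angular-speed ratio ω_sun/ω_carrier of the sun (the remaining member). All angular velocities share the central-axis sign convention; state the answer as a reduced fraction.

N_ring = 28 + 2·19 = 66
28(ω_s−ω_c) = −66(ω_r−ω_c),  ω_r=0, ω_c=1
ω_s = 1 − (66/28)(0−1) = 47/14
ω_s/ω_c = 47/14

47/14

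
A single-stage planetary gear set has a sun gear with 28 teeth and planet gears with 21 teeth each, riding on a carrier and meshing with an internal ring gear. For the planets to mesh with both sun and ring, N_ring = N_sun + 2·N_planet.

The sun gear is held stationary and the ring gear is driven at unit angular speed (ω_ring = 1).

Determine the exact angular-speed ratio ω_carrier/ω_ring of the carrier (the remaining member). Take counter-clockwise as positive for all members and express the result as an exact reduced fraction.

5/7

N_ring = 28 + 2·21 = 70
28(ω_s−ω_c) = −70(ω_r−ω_c),  ω_s=0, ω_r=1
28(0−ω_c) = −70(1−ω_c)  ⇒  98ω_c = 70  ⇒  ω_c = 5/7
ω_c/ω_r = 5/7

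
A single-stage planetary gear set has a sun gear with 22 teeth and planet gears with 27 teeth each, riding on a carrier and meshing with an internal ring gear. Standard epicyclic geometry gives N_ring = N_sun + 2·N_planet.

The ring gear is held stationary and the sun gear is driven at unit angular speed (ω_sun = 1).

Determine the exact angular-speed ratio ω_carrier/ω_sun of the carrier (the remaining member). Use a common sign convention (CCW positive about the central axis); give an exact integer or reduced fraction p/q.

11/49

N_ring = 22 + 2·27 = 76
22(ω_s−ω_c) = −76(ω_r−ω_c),  ω_r=0, ω_s=1
22(1−ω_c) = −76(0−ω_c)  ⇒  98ω_c = 22  ⇒  ω_c = 11/49
ω_c/ω_s = 11/49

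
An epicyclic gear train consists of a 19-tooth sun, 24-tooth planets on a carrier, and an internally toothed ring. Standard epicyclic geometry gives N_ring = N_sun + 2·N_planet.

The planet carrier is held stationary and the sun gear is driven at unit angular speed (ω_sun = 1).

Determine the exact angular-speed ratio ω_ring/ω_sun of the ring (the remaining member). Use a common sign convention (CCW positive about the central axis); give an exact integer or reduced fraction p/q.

-19/67

N_ring = 19 + 2·24 = 67
19(ω_s−ω_c) = −67(ω_r−ω_c),  ω_c=0, ω_s=1
ω_r = 0 − (19/67)(1−0) = -19/67
ω_r/ω_s = -19/67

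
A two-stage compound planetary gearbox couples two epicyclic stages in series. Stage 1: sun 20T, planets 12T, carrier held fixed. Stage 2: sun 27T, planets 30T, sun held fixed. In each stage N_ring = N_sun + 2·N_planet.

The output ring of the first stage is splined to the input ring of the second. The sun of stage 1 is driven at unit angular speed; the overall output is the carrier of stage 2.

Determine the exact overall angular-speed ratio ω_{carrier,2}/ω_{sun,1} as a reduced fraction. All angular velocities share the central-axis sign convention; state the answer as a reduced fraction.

Stage 1: N_ring = 20 + 2·12 = 44
Stage 1: 20(ω_s−ω_c) = −44(ω_r−ω_c),  ω_c=0, ω_s=1
Stage 1: ω_r = 0 − (20/44)(1−0) = -5/11
  ⇒ ω_r¹/ω_s¹ = -5/11
Stage 2: N_ring = 27 + 2·30 = 87
Stage 2: 27(ω_s−ω_c) = −87(ω_r−ω_c),  ω_s=0, ω_r=1
Stage 2: 27(0−ω_c) = −87(1−ω_c)  ⇒  114ω_c = 87  ⇒  ω_c = 29/38
  ⇒ ω_c²/ω_r² = 29/38
Coupling ω_r² = ω_r¹ ⇒ overall = -5/11 × 29/38 = -145/418

-145/418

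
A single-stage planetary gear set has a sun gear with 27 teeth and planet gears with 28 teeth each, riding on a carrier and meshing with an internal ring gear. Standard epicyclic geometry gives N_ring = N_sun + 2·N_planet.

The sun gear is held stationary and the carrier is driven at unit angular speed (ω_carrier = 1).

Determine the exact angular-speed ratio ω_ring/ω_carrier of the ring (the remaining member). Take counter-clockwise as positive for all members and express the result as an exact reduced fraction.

N_ring = 27 + 2·28 = 83
27(ω_s−ω_c) = −83(ω_r−ω_c),  ω_s=0, ω_c=1
ω_r = 1 − (27/83)(0−1) = 110/83
ω_r/ω_c = 110/83

110/83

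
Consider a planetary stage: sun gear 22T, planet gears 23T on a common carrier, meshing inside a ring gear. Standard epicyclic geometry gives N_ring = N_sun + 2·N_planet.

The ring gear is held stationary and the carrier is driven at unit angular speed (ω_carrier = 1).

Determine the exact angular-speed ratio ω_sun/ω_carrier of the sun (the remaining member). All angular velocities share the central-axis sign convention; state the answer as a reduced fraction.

N_ring = 22 + 2·23 = 68
22(ω_s−ω_c) = −68(ω_r−ω_c),  ω_r=0, ω_c=1
ω_s = 1 − (68/22)(0−1) = 45/11
ω_s/ω_c = 45/11

45/11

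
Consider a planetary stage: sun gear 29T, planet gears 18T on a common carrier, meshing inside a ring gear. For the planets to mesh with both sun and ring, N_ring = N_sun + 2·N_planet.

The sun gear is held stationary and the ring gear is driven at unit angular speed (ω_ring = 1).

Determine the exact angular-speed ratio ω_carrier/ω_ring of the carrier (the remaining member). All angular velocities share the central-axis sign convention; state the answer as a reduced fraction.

N_ring = 29 + 2·18 = 65
29(ω_s−ω_c) = −65(ω_r−ω_c),  ω_s=0, ω_r=1
29(0−ω_c) = −65(1−ω_c)  ⇒  94ω_c = 65  ⇒  ω_c = 65/94
ω_c/ω_r = 65/94

65/94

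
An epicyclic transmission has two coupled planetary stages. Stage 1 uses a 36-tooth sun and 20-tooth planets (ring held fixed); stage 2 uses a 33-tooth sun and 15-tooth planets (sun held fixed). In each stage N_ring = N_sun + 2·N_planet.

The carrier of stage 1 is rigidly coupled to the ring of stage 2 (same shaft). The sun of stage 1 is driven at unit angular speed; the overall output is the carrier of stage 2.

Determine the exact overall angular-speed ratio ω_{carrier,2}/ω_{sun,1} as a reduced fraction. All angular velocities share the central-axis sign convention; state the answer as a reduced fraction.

27/128

Stage 1: N_ring = 36 + 2·20 = 76
Stage 1: 36(ω_s−ω_c) = −76(ω_r−ω_c),  ω_r=0, ω_s=1
Stage 1: 36(1−ω_c) = −76(0−ω_c)  ⇒  112ω_c = 36  ⇒  ω_c = 9/28
  ⇒ ω_c¹/ω_s¹ = 9/28
Stage 2: N_ring = 33 + 2·15 = 63
Stage 2: 33(ω_s−ω_c) = −63(ω_r−ω_c),  ω_s=0, ω_r=1
Stage 2: 33(0−ω_c) = −63(1−ω_c)  ⇒  96ω_c = 63  ⇒  ω_c = 21/32
  ⇒ ω_c²/ω_r² = 21/32
Coupling ω_r² = ω_c¹ ⇒ overall = 9/28 × 21/32 = 27/128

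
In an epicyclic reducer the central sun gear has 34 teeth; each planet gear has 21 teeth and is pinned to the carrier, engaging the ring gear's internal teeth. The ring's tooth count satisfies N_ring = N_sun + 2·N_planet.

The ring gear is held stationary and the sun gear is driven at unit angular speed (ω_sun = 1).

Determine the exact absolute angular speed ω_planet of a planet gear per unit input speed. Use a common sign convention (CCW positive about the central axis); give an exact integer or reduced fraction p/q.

-17/21

N_ring = 34 + 2·21 = 76
34(ω_s−ω_c) = −76(ω_r−ω_c),  ω_r=0, ω_s=1
34(1−ω_c) = −76(0−ω_c)  ⇒  110ω_c = 34  ⇒  ω_c = 17/55
sun–planet: 34·(1−17/55) = −21·(ω_p−ω_c)  ⇒  ω_p−ω_c = −(34/21)·(38/55) = -1292/1155
ω_p = 17/55 − 1292/1155 = -17/21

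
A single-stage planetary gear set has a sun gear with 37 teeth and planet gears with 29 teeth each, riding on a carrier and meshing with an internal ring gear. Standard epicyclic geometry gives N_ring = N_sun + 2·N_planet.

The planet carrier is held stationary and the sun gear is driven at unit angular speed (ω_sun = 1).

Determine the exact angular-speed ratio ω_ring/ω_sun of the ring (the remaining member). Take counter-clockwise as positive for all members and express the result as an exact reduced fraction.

N_ring = 37 + 2·29 = 95
37(ω_s−ω_c) = −95(ω_r−ω_c),  ω_c=0, ω_s=1
ω_r = 0 − (37/95)(1−0) = -37/95
ω_r/ω_s = -37/95

-37/95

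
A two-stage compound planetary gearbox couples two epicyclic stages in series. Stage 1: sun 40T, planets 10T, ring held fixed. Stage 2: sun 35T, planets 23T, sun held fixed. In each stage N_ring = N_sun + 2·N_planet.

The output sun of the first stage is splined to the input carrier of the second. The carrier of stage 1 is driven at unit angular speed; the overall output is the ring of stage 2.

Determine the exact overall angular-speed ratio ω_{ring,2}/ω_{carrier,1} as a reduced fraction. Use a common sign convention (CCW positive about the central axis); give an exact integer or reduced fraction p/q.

Stage 1: N_ring = 40 + 2·10 = 60
Stage 1: 40(ω_s−ω_c) = −60(ω_r−ω_c),  ω_r=0, ω_c=1
Stage 1: ω_s = 1 − (60/40)(0−1) = 5/2
  ⇒ ω_s¹/ω_c¹ = 5/2
Stage 2: N_ring = 35 + 2·23 = 81
Stage 2: 35(ω_s−ω_c) = −81(ω_r−ω_c),  ω_s=0, ω_c=1
Stage 2: ω_r = 1 − (35/81)(0−1) = 116/81
  ⇒ ω_r²/ω_c² = 116/81
Coupling ω_c² = ω_s¹ ⇒ overall = 5/2 × 116/81 = 290/81

290/81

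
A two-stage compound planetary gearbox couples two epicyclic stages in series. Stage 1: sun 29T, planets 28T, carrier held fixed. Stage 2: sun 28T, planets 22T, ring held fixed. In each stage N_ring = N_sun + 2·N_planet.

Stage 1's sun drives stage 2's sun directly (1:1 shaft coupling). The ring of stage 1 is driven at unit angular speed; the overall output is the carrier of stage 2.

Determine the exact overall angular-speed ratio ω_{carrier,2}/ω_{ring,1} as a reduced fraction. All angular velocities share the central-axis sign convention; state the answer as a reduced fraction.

Stage 1: N_ring = 29 + 2·28 = 85
Stage 1: 29(ω_s−ω_c) = −85(ω_r−ω_c),  ω_c=0, ω_r=1
Stage 1: ω_s = 0 − (85/29)(1−0) = -85/29
  ⇒ ω_s¹/ω_r¹ = -85/29
Stage 2: N_ring = 28 + 2·22 = 72
Stage 2: 28(ω_s−ω_c) = −72(ω_r−ω_c),  ω_r=0, ω_s=1
Stage 2: 28(1−ω_c) = −72(0−ω_c)  ⇒  100ω_c = 28  ⇒  ω_c = 7/25
  ⇒ ω_c²/ω_s² = 7/25
Coupling ω_s² = ω_s¹ ⇒ overall = -85/29 × 7/25 = -119/145

-119/145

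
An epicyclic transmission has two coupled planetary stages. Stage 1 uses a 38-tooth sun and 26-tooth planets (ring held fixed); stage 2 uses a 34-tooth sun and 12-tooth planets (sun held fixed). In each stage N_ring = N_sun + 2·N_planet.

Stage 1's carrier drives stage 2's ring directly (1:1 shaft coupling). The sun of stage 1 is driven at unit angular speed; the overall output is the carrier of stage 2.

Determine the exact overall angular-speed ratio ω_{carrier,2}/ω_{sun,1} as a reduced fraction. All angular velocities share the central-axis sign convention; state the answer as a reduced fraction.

Stage 1: N_ring = 38 + 2·26 = 90
Stage 1: 38(ω_s−ω_c) = −90(ω_r−ω_c),  ω_r=0, ω_s=1
Stage 1: 38(1−ω_c) = −90(0−ω_c)  ⇒  128ω_c = 38  ⇒  ω_c = 19/64
  ⇒ ω_c¹/ω_s¹ = 19/64
Stage 2: N_ring = 34 + 2·12 = 58
Stage 2: 34(ω_s−ω_c) = −58(ω_r−ω_c),  ω_s=0, ω_r=1
Stage 2: 34(0−ω_c) = −58(1−ω_c)  ⇒  92ω_c = 58  ⇒  ω_c = 29/46
  ⇒ ω_c²/ω_r² = 29/46
Coupling ω_r² = ω_c¹ ⇒ overall = 19/64 × 29/46 = 551/2944

551/2944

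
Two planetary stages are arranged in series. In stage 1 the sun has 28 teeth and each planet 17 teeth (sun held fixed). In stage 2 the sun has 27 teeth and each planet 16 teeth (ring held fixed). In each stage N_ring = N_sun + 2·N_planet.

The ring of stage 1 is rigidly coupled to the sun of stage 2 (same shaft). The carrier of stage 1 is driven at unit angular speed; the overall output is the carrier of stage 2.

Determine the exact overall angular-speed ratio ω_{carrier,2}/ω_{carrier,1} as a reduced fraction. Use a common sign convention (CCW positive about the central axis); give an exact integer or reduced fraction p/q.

Stage 1: N_ring = 28 + 2·17 = 62
Stage 1: 28(ω_s−ω_c) = −62(ω_r−ω_c),  ω_s=0, ω_c=1
Stage 1: ω_r = 1 − (28/62)(0−1) = 45/31
  ⇒ ω_r¹/ω_c¹ = 45/31
Stage 2: N_ring = 27 + 2·16 = 59
Stage 2: 27(ω_s−ω_c) = −59(ω_r−ω_c),  ω_r=0, ω_s=1
Stage 2: 27(1−ω_c) = −59(0−ω_c)  ⇒  86ω_c = 27  ⇒  ω_c = 27/86
  ⇒ ω_c²/ω_s² = 27/86
Coupling ω_s² = ω_r¹ ⇒ overall = 45/31 × 27/86 = 1215/2666

1215/2666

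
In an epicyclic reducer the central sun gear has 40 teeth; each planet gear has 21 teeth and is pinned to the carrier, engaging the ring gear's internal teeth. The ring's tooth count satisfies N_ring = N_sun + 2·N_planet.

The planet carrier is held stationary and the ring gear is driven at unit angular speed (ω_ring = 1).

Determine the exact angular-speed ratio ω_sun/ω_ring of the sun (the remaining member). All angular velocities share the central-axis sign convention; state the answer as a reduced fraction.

N_ring = 40 + 2·21 = 82
40(ω_s−ω_c) = −82(ω_r−ω_c),  ω_c=0, ω_r=1
ω_s = 0 − (82/40)(1−0) = -41/20
ω_s/ω_r = -41/20

-41/20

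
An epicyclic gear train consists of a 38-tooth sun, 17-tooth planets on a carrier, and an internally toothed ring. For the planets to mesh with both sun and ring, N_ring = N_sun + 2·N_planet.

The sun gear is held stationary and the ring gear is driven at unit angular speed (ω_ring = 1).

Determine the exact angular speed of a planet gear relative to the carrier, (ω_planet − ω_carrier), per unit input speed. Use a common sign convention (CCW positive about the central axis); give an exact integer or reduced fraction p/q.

1368/935

N_ring = 38 + 2·17 = 72
38(ω_s−ω_c) = −72(ω_r−ω_c),  ω_s=0, ω_r=1
38(0−ω_c) = −72(1−ω_c)  ⇒  110ω_c = 72  ⇒  ω_c = 36/55
sun–planet: 38·(0−36/55) = −17·(ω_p−ω_c)  ⇒  ω_p−ω_c = −(38/17)·(-36/55) = 1368/935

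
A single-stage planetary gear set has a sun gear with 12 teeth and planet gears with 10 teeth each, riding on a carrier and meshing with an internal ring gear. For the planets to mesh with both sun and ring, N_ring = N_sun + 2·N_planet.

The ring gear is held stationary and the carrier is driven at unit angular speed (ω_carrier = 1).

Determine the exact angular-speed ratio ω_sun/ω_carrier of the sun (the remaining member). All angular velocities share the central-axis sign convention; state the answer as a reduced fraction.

N_ring = 12 + 2·10 = 32
12(ω_s−ω_c) = −32(ω_r−ω_c),  ω_r=0, ω_c=1
ω_s = 1 − (32/12)(0−1) = 11/3
ω_s/ω_c = 11/3

11/3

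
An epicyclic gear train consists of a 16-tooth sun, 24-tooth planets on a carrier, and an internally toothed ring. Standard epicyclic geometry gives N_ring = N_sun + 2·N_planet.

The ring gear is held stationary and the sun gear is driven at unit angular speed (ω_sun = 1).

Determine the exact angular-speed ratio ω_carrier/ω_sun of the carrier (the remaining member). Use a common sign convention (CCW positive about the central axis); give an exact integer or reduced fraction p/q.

1/5

N_ring = 16 + 2·24 = 64
16(ω_s−ω_c) = −64(ω_r−ω_c),  ω_r=0, ω_s=1
16(1−ω_c) = −64(0−ω_c)  ⇒  80ω_c = 16  ⇒  ω_c = 1/5
ω_c/ω_s = 1/5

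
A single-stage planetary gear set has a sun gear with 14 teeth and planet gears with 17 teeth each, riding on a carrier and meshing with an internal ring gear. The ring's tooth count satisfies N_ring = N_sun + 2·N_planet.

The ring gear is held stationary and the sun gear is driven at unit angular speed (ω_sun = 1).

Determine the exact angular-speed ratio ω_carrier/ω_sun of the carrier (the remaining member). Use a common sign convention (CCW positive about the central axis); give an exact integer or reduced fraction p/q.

N_ring = 14 + 2·17 = 48
14(ω_s−ω_c) = −48(ω_r−ω_c),  ω_r=0, ω_s=1
14(1−ω_c) = −48(0−ω_c)  ⇒  62ω_c = 14  ⇒  ω_c = 7/31
ω_c/ω_s = 7/31

7/31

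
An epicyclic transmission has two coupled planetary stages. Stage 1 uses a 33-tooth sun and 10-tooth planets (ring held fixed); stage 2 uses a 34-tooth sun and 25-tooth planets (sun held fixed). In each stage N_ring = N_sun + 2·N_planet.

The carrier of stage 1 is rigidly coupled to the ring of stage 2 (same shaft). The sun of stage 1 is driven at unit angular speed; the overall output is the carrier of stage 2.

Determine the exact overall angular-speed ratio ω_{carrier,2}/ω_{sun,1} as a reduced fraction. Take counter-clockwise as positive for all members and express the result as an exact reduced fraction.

693/2537

Stage 1: N_ring = 33 + 2·10 = 53
Stage 1: 33(ω_s−ω_c) = −53(ω_r−ω_c),  ω_r=0, ω_s=1
Stage 1: 33(1−ω_c) = −53(0−ω_c)  ⇒  86ω_c = 33  ⇒  ω_c = 33/86
  ⇒ ω_c¹/ω_s¹ = 33/86
Stage 2: N_ring = 34 + 2·25 = 84
Stage 2: 34(ω_s−ω_c) = −84(ω_r−ω_c),  ω_s=0, ω_r=1
Stage 2: 34(0−ω_c) = −84(1−ω_c)  ⇒  118ω_c = 84  ⇒  ω_c = 42/59
  ⇒ ω_c²/ω_r² = 42/59
Coupling ω_r² = ω_c¹ ⇒ overall = 33/86 × 42/59 = 693/2537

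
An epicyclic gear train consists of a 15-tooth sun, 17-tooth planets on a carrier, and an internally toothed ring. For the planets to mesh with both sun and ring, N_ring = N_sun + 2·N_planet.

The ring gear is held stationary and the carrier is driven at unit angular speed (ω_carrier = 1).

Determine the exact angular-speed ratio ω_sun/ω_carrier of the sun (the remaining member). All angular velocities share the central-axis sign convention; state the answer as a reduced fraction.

N_ring = 15 + 2·17 = 49
15(ω_s−ω_c) = −49(ω_r−ω_c),  ω_r=0, ω_c=1
ω_s = 1 − (49/15)(0−1) = 64/15
ω_s/ω_c = 64/15

64/15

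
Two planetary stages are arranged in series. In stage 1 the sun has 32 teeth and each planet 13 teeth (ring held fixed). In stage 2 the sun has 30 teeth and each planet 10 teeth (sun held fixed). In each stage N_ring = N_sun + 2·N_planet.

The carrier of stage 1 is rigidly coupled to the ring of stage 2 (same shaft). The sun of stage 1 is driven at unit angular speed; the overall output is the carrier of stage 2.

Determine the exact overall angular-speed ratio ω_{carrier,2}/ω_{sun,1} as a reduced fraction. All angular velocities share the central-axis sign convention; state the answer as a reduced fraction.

Stage 1: N_ring = 32 + 2·13 = 58
Stage 1: 32(ω_s−ω_c) = −58(ω_r−ω_c),  ω_r=0, ω_s=1
Stage 1: 32(1−ω_c) = −58(0−ω_c)  ⇒  90ω_c = 32  ⇒  ω_c = 16/45
  ⇒ ω_c¹/ω_s¹ = 16/45
Stage 2: N_ring = 30 + 2·10 = 50
Stage 2: 30(ω_s−ω_c) = −50(ω_r−ω_c),  ω_s=0, ω_r=1
Stage 2: 30(0−ω_c) = −50(1−ω_c)  ⇒  80ω_c = 50  ⇒  ω_c = 5/8
  ⇒ ω_c²/ω_r² = 5/8
Coupling ω_r² = ω_c¹ ⇒ overall = 16/45 × 5/8 = 2/9

2/9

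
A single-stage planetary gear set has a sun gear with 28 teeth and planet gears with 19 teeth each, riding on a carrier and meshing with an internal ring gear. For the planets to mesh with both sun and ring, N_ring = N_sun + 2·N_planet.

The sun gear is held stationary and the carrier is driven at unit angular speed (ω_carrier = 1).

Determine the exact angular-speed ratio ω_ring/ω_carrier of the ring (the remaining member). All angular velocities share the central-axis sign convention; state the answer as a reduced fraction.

47/33

N_ring = 28 + 2·19 = 66
28(ω_s−ω_c) = −66(ω_r−ω_c),  ω_s=0, ω_c=1
ω_r = 1 − (28/66)(0−1) = 47/33
ω_r/ω_c = 47/33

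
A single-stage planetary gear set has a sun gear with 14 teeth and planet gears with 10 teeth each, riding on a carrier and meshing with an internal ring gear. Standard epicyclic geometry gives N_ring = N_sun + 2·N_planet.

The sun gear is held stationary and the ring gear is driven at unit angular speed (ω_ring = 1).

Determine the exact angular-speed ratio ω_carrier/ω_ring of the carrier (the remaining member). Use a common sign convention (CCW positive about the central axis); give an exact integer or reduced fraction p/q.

N_ring = 14 + 2·10 = 34
14(ω_s−ω_c) = −34(ω_r−ω_c),  ω_s=0, ω_r=1
14(0−ω_c) = −34(1−ω_c)  ⇒  48ω_c = 34  ⇒  ω_c = 17/24
ω_c/ω_r = 17/24

17/24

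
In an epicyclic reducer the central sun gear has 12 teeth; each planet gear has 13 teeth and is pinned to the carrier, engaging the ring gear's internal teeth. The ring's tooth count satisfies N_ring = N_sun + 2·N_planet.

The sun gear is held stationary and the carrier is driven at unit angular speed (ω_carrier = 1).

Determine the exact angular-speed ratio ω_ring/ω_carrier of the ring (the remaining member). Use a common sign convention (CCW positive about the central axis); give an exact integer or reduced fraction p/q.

N_ring = 12 + 2·13 = 38
12(ω_s−ω_c) = −38(ω_r−ω_c),  ω_s=0, ω_c=1
ω_r = 1 − (12/38)(0−1) = 25/19
ω_r/ω_c = 25/19

25/19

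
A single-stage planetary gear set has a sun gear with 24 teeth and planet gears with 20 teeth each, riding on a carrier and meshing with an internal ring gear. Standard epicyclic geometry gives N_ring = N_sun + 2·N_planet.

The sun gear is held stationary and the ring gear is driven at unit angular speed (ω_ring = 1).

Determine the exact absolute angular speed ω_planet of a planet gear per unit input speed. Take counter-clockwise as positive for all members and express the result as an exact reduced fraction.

N_ring = 24 + 2·20 = 64
24(ω_s−ω_c) = −64(ω_r−ω_c),  ω_s=0, ω_r=1
24(0−ω_c) = −64(1−ω_c)  ⇒  88ω_c = 64  ⇒  ω_c = 8/11
sun–planet: 24·(0−8/11) = −20·(ω_p−ω_c)  ⇒  ω_p−ω_c = −(24/20)·(-8/11) = 48/55
ω_p = 8/11 + 48/55 = 8/5

8/5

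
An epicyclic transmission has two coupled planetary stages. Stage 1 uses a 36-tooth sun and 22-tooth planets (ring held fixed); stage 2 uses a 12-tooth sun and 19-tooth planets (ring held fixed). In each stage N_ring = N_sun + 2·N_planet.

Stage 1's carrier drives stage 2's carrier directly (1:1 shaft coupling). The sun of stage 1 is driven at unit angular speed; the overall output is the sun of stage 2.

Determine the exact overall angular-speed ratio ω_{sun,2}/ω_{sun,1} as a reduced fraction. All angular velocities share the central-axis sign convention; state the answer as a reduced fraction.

93/58

Stage 1: N_ring = 36 + 2·22 = 80
Stage 1: 36(ω_s−ω_c) = −80(ω_r−ω_c),  ω_r=0, ω_s=1
Stage 1: 36(1−ω_c) = −80(0−ω_c)  ⇒  116ω_c = 36  ⇒  ω_c = 9/29
  ⇒ ω_c¹/ω_s¹ = 9/29
Stage 2: N_ring = 12 + 2·19 = 50
Stage 2: 12(ω_s−ω_c) = −50(ω_r−ω_c),  ω_r=0, ω_c=1
Stage 2: ω_s = 1 − (50/12)(0−1) = 31/6
  ⇒ ω_s²/ω_c² = 31/6
Coupling ω_c² = ω_c¹ ⇒ overall = 9/29 × 31/6 = 93/58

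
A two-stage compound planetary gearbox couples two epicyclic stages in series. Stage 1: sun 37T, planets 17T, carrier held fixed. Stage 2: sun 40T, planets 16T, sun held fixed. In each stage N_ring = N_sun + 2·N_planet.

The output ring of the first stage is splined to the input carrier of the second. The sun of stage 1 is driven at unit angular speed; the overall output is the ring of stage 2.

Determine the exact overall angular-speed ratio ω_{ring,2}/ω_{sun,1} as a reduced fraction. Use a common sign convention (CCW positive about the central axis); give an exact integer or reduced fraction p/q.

-518/639

Stage 1: N_ring = 37 + 2·17 = 71
Stage 1: 37(ω_s−ω_c) = −71(ω_r−ω_c),  ω_c=0, ω_s=1
Stage 1: ω_r = 0 − (37/71)(1−0) = -37/71
  ⇒ ω_r¹/ω_s¹ = -37/71
Stage 2: N_ring = 40 + 2·16 = 72
Stage 2: 40(ω_s−ω_c) = −72(ω_r−ω_c),  ω_s=0, ω_c=1
Stage 2: ω_r = 1 − (40/72)(0−1) = 14/9
  ⇒ ω_r²/ω_c² = 14/9
Coupling ω_c² = ω_r¹ ⇒ overall = -37/71 × 14/9 = -518/639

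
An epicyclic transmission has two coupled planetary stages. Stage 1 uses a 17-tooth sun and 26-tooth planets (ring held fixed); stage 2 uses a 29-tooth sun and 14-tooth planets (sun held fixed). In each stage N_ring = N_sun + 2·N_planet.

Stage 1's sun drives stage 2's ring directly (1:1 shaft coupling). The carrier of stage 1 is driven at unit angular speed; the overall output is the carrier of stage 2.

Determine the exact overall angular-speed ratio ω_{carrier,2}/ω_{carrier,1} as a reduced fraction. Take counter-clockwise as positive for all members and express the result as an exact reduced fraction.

57/17

Stage 1: N_ring = 17 + 2·26 = 69
Stage 1: 17(ω_s−ω_c) = −69(ω_r−ω_c),  ω_r=0, ω_c=1
Stage 1: ω_s = 1 − (69/17)(0−1) = 86/17
  ⇒ ω_s¹/ω_c¹ = 86/17
Stage 2: N_ring = 29 + 2·14 = 57
Stage 2: 29(ω_s−ω_c) = −57(ω_r−ω_c),  ω_s=0, ω_r=1
Stage 2: 29(0−ω_c) = −57(1−ω_c)  ⇒  86ω_c = 57  ⇒  ω_c = 57/86
  ⇒ ω_c²/ω_r² = 57/86
Coupling ω_r² = ω_s¹ ⇒ overall = 86/17 × 57/86 = 57/17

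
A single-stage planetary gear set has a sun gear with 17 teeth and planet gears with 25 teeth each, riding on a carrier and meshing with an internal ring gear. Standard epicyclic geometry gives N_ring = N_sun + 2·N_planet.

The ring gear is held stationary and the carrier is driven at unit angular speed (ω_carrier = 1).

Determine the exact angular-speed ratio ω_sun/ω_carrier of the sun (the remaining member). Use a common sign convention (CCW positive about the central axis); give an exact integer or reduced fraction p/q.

84/17

N_ring = 17 + 2·25 = 67
17(ω_s−ω_c) = −67(ω_r−ω_c),  ω_r=0, ω_c=1
ω_s = 1 − (67/17)(0−1) = 84/17
ω_s/ω_c = 84/17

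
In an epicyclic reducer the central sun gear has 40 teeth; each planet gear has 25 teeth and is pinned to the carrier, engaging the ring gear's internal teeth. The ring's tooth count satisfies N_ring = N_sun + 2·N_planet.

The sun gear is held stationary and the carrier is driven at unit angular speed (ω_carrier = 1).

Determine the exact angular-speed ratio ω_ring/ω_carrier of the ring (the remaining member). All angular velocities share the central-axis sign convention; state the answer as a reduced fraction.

13/9

N_ring = 40 + 2·25 = 90
40(ω_s−ω_c) = −90(ω_r−ω_c),  ω_s=0, ω_c=1
ω_r = 1 − (40/90)(0−1) = 13/9
ω_r/ω_c = 13/9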